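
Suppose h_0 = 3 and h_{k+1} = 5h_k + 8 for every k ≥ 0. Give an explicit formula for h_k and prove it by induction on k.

Claim: h_k = 5^{k+1} − 2.

Base case: h_0 = 3, and 5^{0+1} − 2 = 5 − 2 = 3.
Assume h_j = 5^{j+1} − 2 for some j ≥ 0.
Then h_{j+1} = 5h_j + 8 = 5·(5^{j+1} − 2) + 8 = 5^{j+2} − 10 + 8 = 5^{j+2} − 2.
This completes the inductive step, so h_k = 5^{k+1} − 2 for all k ≥ 0.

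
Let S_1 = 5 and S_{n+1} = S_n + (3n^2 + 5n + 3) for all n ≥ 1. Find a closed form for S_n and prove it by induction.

Claim: S_n = n^3 + n^2 + n + 2.

Base case: S_1 = 5, and 1^3 + 1^2 + 1 + 2 = 5.
Assume S_r = r^3 + r^2 + r + 2.
Then S_{r+1} = S_r + (3r^2 + 5r + 3) = (r^3 + r^2 + r + 2) + (3r^2 + 5r + 3) = r^3 + 4r^2 + 6r + 5,
and (r+1)^3 + (r+1)^2 + (r+1) + 2 = r^3 + 4r^2 + 6r + 5.
By induction, S_n = n^3 + n^2 + n + 2 for all n ≥ 1.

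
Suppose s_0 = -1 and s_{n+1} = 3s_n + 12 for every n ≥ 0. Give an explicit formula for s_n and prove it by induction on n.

Claim: s_n = 5·3^n − 6.

Base case: s_0 = -1, and 5·3^0 − 6 = 5 − 6 = -1.
Assume s_r = 5·3^r − 6 for some r ≥ 0.
Then s_{r+1} = 3s_r + 12 = 3·(5·3^r − 6) + 12 = 15·3^r − 18 + 12 = 5·3^{r+1} − 6.
Hence s_n = 5·3^n − 6 for every n ≥ 0, by induction.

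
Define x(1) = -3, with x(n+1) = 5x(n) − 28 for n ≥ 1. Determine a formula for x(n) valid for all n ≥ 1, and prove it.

Claim: x(n) = -2·5^n + 7.

Base case: x(1) = -3, and -2·5^1 + 7 = -10 + 7 = -3.
Assume x(k) = -2·5^k + 7 for some k ≥ 1.
Then x(k+1) = 5x(k) − 28 = 5·(-2·5^k + 7) − 28 = -10·5^k + 35 − 28 = -2·5^{k+1} + 7.
So the formula holds for k+1, and by induction x(n) = -2·5^n + 7 for all n ≥ 1.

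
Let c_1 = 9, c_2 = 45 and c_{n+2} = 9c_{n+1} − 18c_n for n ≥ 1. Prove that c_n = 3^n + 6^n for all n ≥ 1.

Base cases: c_1 = 9 and 3^1 + 6^1 = 9; c_2 = 45 and 3^2 + 6^2 = 45.
Assume c_i = 3^i + 6^i for all 1 ≤ i ≤ j, where j ≥ 2.
Then c_{j+1} = 9c_j − 18c_{j−1} = 9·(3^j + 6^j) − 18·(3^{j−1} + 6^{j−1}) = (9·3 − 18)3^{j−1} + (9·6 − 18)6^{j−1} = 9·3^{j−1} + 36·6^{j−1} = 3^{j+1} + 6^{j+1}.
So the formula holds for j+1, and by strong induction c_n = 3^n + 6^n for all n ≥ 1.

c_n = 3^n + 6^n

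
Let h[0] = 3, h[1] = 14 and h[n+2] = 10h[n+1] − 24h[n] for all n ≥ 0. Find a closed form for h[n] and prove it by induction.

Claim: h[n] = 6^n + 2·4^n.

Base cases: h[0] = 3 and 6^0 + 2·4^0 = 3; h[1] = 14 and 6^1 + 2·4^1 = 14.
Assume h[j] = 6^j + 2·4^j for all 0 ≤ j ≤ r, where r ≥ 1.
Then h[r+1] = 10h[r] − 24h[r−1] = 10·(6^r + 2·4^r) − 24·(6^{r−1} + 2·4^{r−1}) = (10·6 − 24)6^{r−1} + 2·(10·4 − 24)4^{r−1} = 36·6^{r−1} + 32·4^{r−1} = 6^{r+1} + 2·4^{r+1}.
This completes the inductive step, so h[n] = 6^n + 2·4^n for all n ≥ 0.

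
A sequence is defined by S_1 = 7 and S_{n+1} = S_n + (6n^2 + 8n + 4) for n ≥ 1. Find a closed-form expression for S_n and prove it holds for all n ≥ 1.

Claim: S_n = 2n^3 + n^2 + n + 3.

Base case: S_1 = 7, and 2·1^3 + 1^2 + 1 + 3 = 7.
Assume S_j = 2j^3 + j^2 + j + 3.
Then S_{j+1} = S_j + (6j^2 + 8j + 4) = (2j^3 + j^2 + j + 3) + (6j^2 + 8j + 4) = 2j^3 + 7j^2 + 9j + 7,
and 2·(j+1)^3 + (j+1)^2 + (j+1) + 3 = 2j^3 + 7j^2 + 9j + 7.
By induction, S_n = 2n^3 + n^2 + n + 3 for all n ≥ 1.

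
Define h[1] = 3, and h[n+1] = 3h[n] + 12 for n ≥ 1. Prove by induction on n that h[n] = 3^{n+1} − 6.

Base case: h[1] = 3, and 3^{1+1} − 6 = 9 − 6 = 3.
Assume h[r] = 3^{r+1} − 6 for some r ≥ 1.
Then h[r+1] = 3h[r] + 12 = 3·(3^{r+1} − 6) + 12 = 3^{r+2} − 18 + 12 = 3^{r+2} − 6.
This completes the inductive step, so h[n] = 3^{n+1} − 6 for all n ≥ 1.

h[n] = 3^{n+1} − 6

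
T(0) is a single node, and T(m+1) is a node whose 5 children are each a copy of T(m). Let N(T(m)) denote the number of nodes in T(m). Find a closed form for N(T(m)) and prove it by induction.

Claim: N(T(m)) = (5^{m+1} − 1)/4.

Base case: N(T(0)) = 1, and (5^{0+1} − 1)/4 = 1.
Assume N(T(j)) = (5^{j+1} − 1)/4.
Then N(T(j+1)) = 1 + 5N(T(j)) = 1 + 5·(5^{j+1} − 1)/4 = 1 + (5^{j+2} − 5)/4 = (4 + 5^{j+2} − 5)/4 = (5^{j+2} − 1)/4.
By induction, N(T(m)) = (5^{m+1} − 1)/4 for all m ≥ 0.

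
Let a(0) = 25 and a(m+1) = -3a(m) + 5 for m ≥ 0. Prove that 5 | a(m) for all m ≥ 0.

Base case: a(0) = 25 = 5·5, so 5 | a(0).
Assume 5 | a(k), so a(k) = 5t for some integer t.
Then a(k+1) = -3a(k) + 5 = -3·(5t) + 5 = 5(-3t + 1), so 5 | a(k+1).
So the property holds for k+1, and by induction 5 | a(m) for all m ≥ 0.

5 | a(m)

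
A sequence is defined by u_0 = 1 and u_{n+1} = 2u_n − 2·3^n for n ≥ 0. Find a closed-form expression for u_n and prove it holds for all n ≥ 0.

Claim: u_n = 3·2^n − 2·3^n.

Base case: u_0 = 1, and 3·2^0 − 2·3^0 = 3 − 2 = 1.
Assume u_m = 3·2^m − 2·3^m for some m ≥ 0.
Then u_{m+1} = 2u_m − 2·3^m = 2·(3·2^m − 2·3^m) − 2·3^m = 3·2^{m+1} − 4·3^m − 2·3^m = 3·2^{m+1} − 6·3^m = 3·2^{m+1} − 2·3^{m+1}.
So the formula holds for m+1, and by induction u_n = 3·2^n − 2·3^n for all n ≥ 0.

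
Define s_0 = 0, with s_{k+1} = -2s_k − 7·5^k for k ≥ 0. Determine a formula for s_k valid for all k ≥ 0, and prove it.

Claim: s_k = (-2)^k − 5^k.

Base case: s_0 = 0, and (-2)^0 − 5^0 = 1 − 1 = 0.
Assume s_r = (-2)^r − 5^r for some r ≥ 0.
Then s_{r+1} = -2s_r − 7·5^r = -2·((-2)^r − 5^r) − 7·5^r = (-2)^{r+1} + 2·5^r − 7·5^r = (-2)^{r+1} − 5·5^r = (-2)^{r+1} − 5^{r+1}.
Hence s_k = (-2)^k − 5^k for every k ≥ 0, by induction.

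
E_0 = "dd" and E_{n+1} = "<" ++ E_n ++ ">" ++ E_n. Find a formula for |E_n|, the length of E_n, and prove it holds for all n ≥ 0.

Claim: |E_n| = 2^{n+2} − 2.

Base case: |E_0| = 2, and 2^{0+2} − 2 = 2.
Assume |E_r| = 2^{r+2} − 2.
Then |E_{r+1}| = 1 + |E_r| + 1 + |E_r| = 2|E_r| + 2 = 2(2^{r+2} − 2) + 2 = 2^{r+3} − 4 + 2 = 2^{r+3} − 2.
So the formula holds for r+1, and by induction |E_n| = 2^{n+2} − 2 for all n ≥ 0.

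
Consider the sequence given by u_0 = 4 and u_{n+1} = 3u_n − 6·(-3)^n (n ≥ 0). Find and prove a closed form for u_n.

Claim: u_n = 3·3^n + (-3)^n.

Base case: u_0 = 4, and 3·3^0 + (-3)^0 = 3 + 1 = 4.
Assume u_j = 3·3^j + (-3)^j for some j ≥ 0.
Then u_{j+1} = 3u_j − 6·(-3)^j = 3·(3·3^j + (-3)^j) − 6·(-3)^j = 3·3^{j+1} + 3·(-3)^j − 6·(-3)^j = 3·3^{j+1} − 3·(-3)^j = 3·3^{j+1} + (-3)^{j+1}.
Hence u_n = 3·3^n + (-3)^n for every n ≥ 0, by induction.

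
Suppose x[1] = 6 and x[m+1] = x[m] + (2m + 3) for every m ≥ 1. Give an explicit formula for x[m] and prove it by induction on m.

Claim: x[m] = m^2 + 2m + 3.

Base case: x[1] = 6, and 1^2 + 2·1 + 3 = 6.
Assume x[j] = j^2 + 2j + 3.
Then x[j+1] = x[j] + (2j + 3) = (j^2 + 2j + 3) + (2j + 3) = j^2 + 4j + 6,
and (j+1)^2 + 2·(j+1) + 3 = j^2 + 4j + 6.
Hence x[m] = m^2 + 2m + 3 for every m ≥ 1, by induction.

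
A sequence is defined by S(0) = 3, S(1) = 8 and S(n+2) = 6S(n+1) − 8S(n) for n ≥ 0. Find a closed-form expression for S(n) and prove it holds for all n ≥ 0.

Claim: S(n) = 4^n + 2·2^n.

Base cases: S(0) = 3 and 4^0 + 2·2^0 = 3; S(1) = 8 and 4^1 + 2·2^1 = 8.
Assume S(i) = 4^i + 2·2^i for all 0 ≤ i ≤ j, where j ≥ 1.
Then S(j+1) = 6S(j) − 8S(j−1) = 6·(4^j + 2·2^j) − 8·(4^{j−1} + 2·2^{j−1}) = (6·4 − 8)4^{j−1} + 2·(6·2 − 8)2^{j−1} = 16·4^{j−1} + 8·2^{j−1} = 4^{j+1} + 2·2^{j+1}.
By strong induction, S(n) = 4^n + 2·2^n for all n ≥ 0.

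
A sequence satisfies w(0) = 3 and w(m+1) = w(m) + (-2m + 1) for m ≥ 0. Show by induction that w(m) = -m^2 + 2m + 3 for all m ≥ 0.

Base case: w(0) = 3, and -0^2 + 2·0 + 3 = 3.
Assume w(j) = -j^2 + 2j + 3.
Then w(j+1) = w(j) + (-2j + 1) = (-j^2 + 2j + 3) + (-2j + 1) = -j^2 + 4,
and -(j+1)^2 + 2·(j+1) + 3 = -j^2 + 4.
By induction, w(m) = -m^2 + 2m + 3 for all m ≥ 0.

w(m) = -m^2 + 2m + 3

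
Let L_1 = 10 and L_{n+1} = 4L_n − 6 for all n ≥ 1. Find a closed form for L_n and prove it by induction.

Claim: L_n = 2·4^n + 2.

Base case: L_1 = 10, and 2·4^1 + 2 = 8 + 2 = 10.
Assume L_r = 2·4^r + 2 for some r ≥ 1.
Then L_{r+1} = 4L_r − 6 = 4·(2·4^r + 2) − 6 = 8·4^r + 8 − 6 = 2·4^{r+1} + 2.
By induction, L_n = 2·4^n + 2 for all n ≥ 1.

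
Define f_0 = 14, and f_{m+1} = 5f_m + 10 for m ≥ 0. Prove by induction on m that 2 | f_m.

Base case: f_0 = 14 = 2·7, so 2 | f_0.
Assume 2 | f_r, so f_r = 2t for some integer t.
Then f_{r+1} = 5f_r + 10 = 5·(2t) + 10 = 2(5t + 5), so 2 | f_{r+1}.
So the property holds for r+1, and by induction 2 | f_m for all m ≥ 0.

2 | f_m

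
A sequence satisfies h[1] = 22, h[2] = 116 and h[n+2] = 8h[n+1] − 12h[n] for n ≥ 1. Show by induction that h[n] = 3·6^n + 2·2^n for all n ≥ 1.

Base cases: h[1] = 22 and 3·6^1 + 2·2^1 = 22; h[2] = 116 and 3·6^2 + 2·2^2 = 116.
Assume h[i] = 3·6^i + 2·2^i for all 1 ≤ i ≤ j, where j ≥ 2.
Then h[j+1] = 8h[j] − 12h[j−1] = 8·(3·6^j + 2·2^j) − 12·(3·6^{j−1} + 2·2^{j−1}) = 3·(8·6 − 12)6^{j−1} + 2·(8·2 − 12)2^{j−1} = 108·6^{j−1} + 8·2^{j−1} = 3·6^{j+1} + 2·2^{j+1}.
So the formula holds for j+1, and by strong induction h[n] = 3·6^n + 2·2^n for all n ≥ 1.

h[n] = 3·6^n + 2·2^n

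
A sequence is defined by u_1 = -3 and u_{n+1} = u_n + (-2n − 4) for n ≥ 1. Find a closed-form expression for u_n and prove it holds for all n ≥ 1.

Claim: u_n = -n^2 − 3n + 1.

Base case: u_1 = -3, and -1^2 − 3·1 + 1 = -3.
Assume u_r = -r^2 − 3r + 1.
Then u_{r+1} = u_r + (-2r − 4) = (-r^2 − 3r + 1) + (-2r − 4) = -r^2 − 5r − 3,
and -(r+1)^2 − 3·(r+1) + 1 = -r^2 − 5r − 3.
Hence u_n = -n^2 − 3n + 1 for every n ≥ 1, by induction.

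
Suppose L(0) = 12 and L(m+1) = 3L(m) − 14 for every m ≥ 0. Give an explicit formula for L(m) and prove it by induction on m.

Claim: L(m) = 5·3^m + 7.

Base case: L(0) = 12, and 5·3^0 + 7 = 5 + 7 = 12.
Assume L(r) = 5·3^r + 7 for some r ≥ 0.
Then L(r+1) = 3L(r) − 14 = 3·(5·3^r + 7) − 14 = 15·3^r + 21 − 14 = 5·3^{r+1} + 7.
By induction, L(m) = 5·3^m + 7 for all m ≥ 0.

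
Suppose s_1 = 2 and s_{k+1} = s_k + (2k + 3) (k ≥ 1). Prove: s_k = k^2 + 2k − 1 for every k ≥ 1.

Base case: s_1 = 2, and 1^2 + 2·1 − 1 = 2.
Assume s_r = r^2 + 2r − 1.
Then s_{r+1} = s_r + (2r + 3) = (r^2 + 2r − 1) + (2r + 3) = r^2 + 4r + 2,
and (r+1)^2 + 2·(r+1) − 1 = r^2 + 4r + 2.
This completes the inductive step, so s_k = k^2 + 2k − 1 for all k ≥ 1.

s_k = k^2 + 2k − 1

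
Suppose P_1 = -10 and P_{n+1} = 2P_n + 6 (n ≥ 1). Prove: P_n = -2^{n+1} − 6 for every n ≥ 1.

Base case: P_1 = -10, and -2^{1+1} − 6 = -4 − 6 = -10.
Assume P_j = -2^{j+1} − 6 for some j ≥ 1.
Then P_{j+1} = 2P_j + 6 = 2·(-2^{j+1} − 6) + 6 = -2^{j+2} − 12 + 6 = -2^{j+2} − 6.
Hence P_n = -2^{n+1} − 6 for every n ≥ 1, by induction.

P_n = -2^{n+1} − 6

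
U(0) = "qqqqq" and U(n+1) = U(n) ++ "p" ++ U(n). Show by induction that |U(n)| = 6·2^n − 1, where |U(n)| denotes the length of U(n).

Base case: |U(0)| = 5, and 6·2^0 − 1 = 5.
Assume |U(j)| = 6·2^j − 1.
Then |U(j+1)| = |U(j)| + 1 + |U(j)| = 2|U(j)| + 1 = 2(6·2^j − 1) + 1 = 6·2^{j+1} − 2 + 1 = 6·2^{j+1} − 1.
By induction, |U(n)| = 6·2^n − 1 for all n ≥ 0.

|U(n)| = 6·2^n − 1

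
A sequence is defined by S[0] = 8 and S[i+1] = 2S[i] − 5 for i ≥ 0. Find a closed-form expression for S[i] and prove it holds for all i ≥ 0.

Claim: S[i] = 3·2^i + 5.

Base case: S[0] = 8, and 3·2^0 + 5 = 3 + 5 = 8.
Assume S[k] = 3·2^k + 5 for some k ≥ 0.
Then S[k+1] = 2S[k] − 5 = 2·(3·2^k + 5) − 5 = 6·2^k + 10 − 5 = 3·2^{k+1} + 5.
So the formula holds for k+1, and by induction S[i] = 3·2^i + 5 for all i ≥ 0.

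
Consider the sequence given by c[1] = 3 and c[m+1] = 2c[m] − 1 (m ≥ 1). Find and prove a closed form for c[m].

Claim: c[m] = 2^m + 1.

Base case: c[1] = 3, and 2^1 + 1 = 2 + 1 = 3.
Assume c[k] = 2^k + 1 for some k ≥ 1.
Then c[k+1] = 2c[k] − 1 = 2·(2^k + 1) − 1 = 2^{k+1} + 2 − 1 = 2^{k+1} + 1.
By induction, c[m] = 2^m + 1 for all m ≥ 1.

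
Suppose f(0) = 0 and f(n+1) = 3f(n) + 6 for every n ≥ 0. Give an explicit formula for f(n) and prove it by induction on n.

Claim: f(n) = 3^{n+1} − 3.

Base case: f(0) = 0, and 3^{0+1} − 3 = 3 − 3 = 0.
Assume f(r) = 3^{r+1} − 3 for some r ≥ 0.
Then f(r+1) = 3f(r) + 6 = 3·(3^{r+1} − 3) + 6 = 3^{r+2} − 9 + 6 = 3^{r+2} − 3.
So the formula holds for r+1, and by induction f(n) = 3^{n+1} − 3 for all n ≥ 0.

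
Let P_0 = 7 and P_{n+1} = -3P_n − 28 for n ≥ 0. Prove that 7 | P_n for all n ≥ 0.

Base case: P_0 = 7 = 7·1, so 7 | P_0.
Assume 7 | P_m, so P_m = 7t for some integer t.
Then P_{m+1} = -3P_m − 28 = -3·(7t) − 28 = 7(-3t − 4), so 7 | P_{m+1}.
This completes the inductive step, so 7 | P_n for all n ≥ 0.

7 | P_n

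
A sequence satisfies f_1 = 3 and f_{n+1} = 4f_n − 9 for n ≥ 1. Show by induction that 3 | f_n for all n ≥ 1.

Base case: f_1 = 3 = 3·1, so 3 | f_1.
Assume 3 | f_k, so f_k = 3t for some integer t.
Then f_{k+1} = 4f_k − 9 = 4·(3t) − 9 = 3(4t − 3), so 3 | f_{k+1}.
So the property holds for k+1, and by induction 3 | f_n for all n ≥ 1.

3 | f_n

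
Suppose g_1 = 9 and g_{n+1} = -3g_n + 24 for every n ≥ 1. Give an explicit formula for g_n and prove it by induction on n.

Claim: g_n = -(-3)^n + 6.

Base case: g_1 = 9, and -(-3)^1 + 6 = 3 + 6 = 9.
Assume g_k = -(-3)^k + 6 for some k ≥ 1.
Then g_{k+1} = -3g_k + 24 = -3·(-(-3)^k + 6) + 24 = 3·(-3)^k − 18 + 24 = -(-3)^{k+1} + 6.
This completes the inductive step, so g_n = -(-3)^n + 6 for all n ≥ 1.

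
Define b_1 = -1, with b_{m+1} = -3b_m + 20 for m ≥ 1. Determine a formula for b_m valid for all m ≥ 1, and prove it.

Claim: b_m = 2·(-3)^m + 5.

Base case: b_1 = -1, and 2·(-3)^1 + 5 = -6 + 5 = -1.
Assume b_k = 2·(-3)^k + 5 for some k ≥ 1.
Then b_{k+1} = -3b_k + 20 = -3·(2·(-3)^k + 5) + 20 = -6·(-3)^k − 15 + 20 = 2·(-3)^{k+1} + 5.
This completes the inductive step, so b_m = 2·(-3)^m + 5 for all m ≥ 1.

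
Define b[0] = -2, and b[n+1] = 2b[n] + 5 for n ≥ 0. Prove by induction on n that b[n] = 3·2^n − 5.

Base case: b[0] = -2, and 3·2^0 − 5 = 3 − 5 = -2.
Assume b[r] = 3·2^r − 5 for some r ≥ 0.
Then b[r+1] = 2b[r] + 5 = 2·(3·2^r − 5) + 5 = 6·2^r − 10 + 5 = 3·2^{r+1} − 5.
This completes the inductive step, so b[n] = 3·2^n − 5 for all n ≥ 0.

b[n] = 3·2^n − 5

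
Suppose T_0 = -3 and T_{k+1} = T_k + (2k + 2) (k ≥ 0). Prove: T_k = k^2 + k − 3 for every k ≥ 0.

Base case: T_0 = -3, and 0^2 + 0 − 3 = -3.
Assume T_j = j^2 + j − 3.
Then T_{j+1} = T_j + (2j + 2) = (j^2 + j − 3) + (2j + 2) = j^2 + 3j − 1,
and (j+1)^2 + (j+1) − 3 = j^2 + 3j − 1.
By induction, T_k = k^2 + k − 3 for all k ≥ 0.

T_k = k^2 + k − 3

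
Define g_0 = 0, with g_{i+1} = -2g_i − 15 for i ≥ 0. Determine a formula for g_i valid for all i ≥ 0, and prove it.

Claim: g_i = 5·(-2)^i − 5.

Base case: g_0 = 0, and 5·(-2)^0 − 5 = 5 − 5 = 0.
Assume g_m = 5·(-2)^m − 5 for some m ≥ 0.
Then g_{m+1} = -2g_m − 15 = -2·(5·(-2)^m − 5) − 15 = -10·(-2)^m + 10 − 15 = 5·(-2)^{m+1} − 5.
By induction, g_i = 5·(-2)^i − 5 for all i ≥ 0.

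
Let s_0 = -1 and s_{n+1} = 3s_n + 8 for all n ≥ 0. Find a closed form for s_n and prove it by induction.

Claim: s_n = 3^{n+1} − 4.

Base case: s_0 = -1, and 3^{0+1} − 4 = 3 − 4 = -1.
Assume s_r = 3^{r+1} − 4 for some r ≥ 0.
Then s_{r+1} = 3s_r + 8 = 3·(3^{r+1} − 4) + 8 = 3^{r+2} − 12 + 8 = 3^{r+2} − 4.
So the formula holds for r+1, and by induction s_n = 3^{n+1} − 4 for all n ≥ 0.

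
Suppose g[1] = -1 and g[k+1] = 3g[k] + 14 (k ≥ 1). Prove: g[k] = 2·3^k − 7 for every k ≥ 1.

Base case: g[1] = -1, and 2·3^1 − 7 = 6 − 7 = -1.
Assume g[m] = 2·3^m − 7 for some m ≥ 1.
Then g[m+1] = 3g[m] + 14 = 3·(2·3^m − 7) + 14 = 6·3^m − 21 + 14 = 2·3^{m+1} − 7.
So the formula holds for m+1, and by induction g[k] = 2·3^k − 7 for all k ≥ 1.

g[k] = 2·3^k − 7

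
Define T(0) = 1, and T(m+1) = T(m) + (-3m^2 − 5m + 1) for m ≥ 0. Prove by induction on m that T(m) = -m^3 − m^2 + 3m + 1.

Base case: T(0) = 1, and -0^3 − 0^2 + 3·0 + 1 = 1.
Assume T(r) = -r^3 − r^2 + 3r + 1.
Then T(r+1) = T(r) + (-3r^2 − 5r + 1) = (-r^3 − r^2 + 3r + 1) + (-3r^2 − 5r + 1) = -r^3 − 4r^2 − 2r + 2,
and -(r+1)^3 − (r+1)^2 + 3·(r+1) + 1 = -r^3 − 4r^2 − 2r + 2.
By induction, T(m) = -m^3 − m^2 + 3m + 1 for all m ≥ 0.

T(m) = -m^3 − m^2 + 3m + 1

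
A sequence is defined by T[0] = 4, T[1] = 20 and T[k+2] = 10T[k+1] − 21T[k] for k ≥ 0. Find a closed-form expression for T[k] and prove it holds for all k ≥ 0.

Claim: T[k] = 2·7^k + 2·3^k.

Base cases: T[0] = 4 and 2·7^0 + 2·3^0 = 4; T[1] = 20 and 2·7^1 + 2·3^1 = 20.
Assume T[j] = 2·7^j + 2·3^j for all 0 ≤ j ≤ m, where m ≥ 1.
Then T[m+1] = 10T[m] − 21T[m−1] = 10·(2·7^m + 2·3^m) − 21·(2·7^{m−1} + 2·3^{m−1}) = 2·(10·7 − 21)7^{m−1} + 2·(10·3 − 21)3^{m−1} = 98·7^{m−1} + 18·3^{m−1} = 2·7^{m+1} + 2·3^{m+1}.
Hence T[k] = 2·7^k + 2·3^k for every k ≥ 0, by strong induction.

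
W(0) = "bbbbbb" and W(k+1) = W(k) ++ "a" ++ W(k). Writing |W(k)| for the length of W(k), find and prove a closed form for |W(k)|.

Claim: |W(k)| = 7·2^k − 1.

Base case: |W(0)| = 6, and 7·2^0 − 1 = 6.
Assume |W(r)| = 7·2^r − 1.
Then |W(r+1)| = |W(r)| + 1 + |W(r)| = 2|W(r)| + 1 = 2(7·2^r − 1) + 1 = 7·2^{r+1} − 2 + 1 = 7·2^{r+1} − 1.
By induction, |W(k)| = 7·2^k − 1 for all k ≥ 0.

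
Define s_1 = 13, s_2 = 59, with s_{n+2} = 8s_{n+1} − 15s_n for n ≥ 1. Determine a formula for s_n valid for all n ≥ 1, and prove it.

Claim: s_n = 2·5^n + 3^n.

Base cases: s_1 = 13 and 2·5^1 + 3^1 = 13; s_2 = 59 and 2·5^2 + 3^2 = 59.
Assume s_j = 2·5^j + 3^j for all 1 ≤ j ≤ m, where m ≥ 2.
Then s_{m+1} = 8s_m − 15s_{m−1} = 8·(2·5^m + 3^m) − 15·(2·5^{m−1} + 3^{m−1}) = 2·(8·5 − 15)5^{m−1} + (8·3 − 15)3^{m−1} = 50·5^{m−1} + 9·3^{m−1} = 2·5^{m+1} + 3^{m+1}.
Hence s_n = 2·5^n + 3^n for every n ≥ 1, by strong induction.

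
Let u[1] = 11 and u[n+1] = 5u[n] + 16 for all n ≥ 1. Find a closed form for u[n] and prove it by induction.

Claim: u[n] = 3·5^n − 4.

Base case: u[1] = 11, and 3·5^1 − 4 = 15 − 4 = 11.
Assume u[r] = 3·5^r − 4 for some r ≥ 1.
Then u[r+1] = 5u[r] + 16 = 5·(3·5^r − 4) + 16 = 15·5^r − 20 + 16 = 3·5^{r+1} − 4.
This completes the inductive step, so u[n] = 3·5^n − 4 for all n ≥ 1.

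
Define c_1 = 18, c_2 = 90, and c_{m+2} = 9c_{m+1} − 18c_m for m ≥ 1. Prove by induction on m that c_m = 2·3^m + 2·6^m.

Base cases: c_1 = 18 and 2·3^1 + 2·6^1 = 18; c_2 = 90 and 2·3^2 + 2·6^2 = 90.
Assume c_j = 2·3^j + 2·6^j for all 1 ≤ j ≤ k, where k ≥ 2.
Then c_{k+1} = 9c_k − 18c_{k−1} = 9·(2·3^k + 2·6^k) − 18·(2·3^{k−1} + 2·6^{k−1}) = 2·(9·3 − 18)3^{k−1} + 2·(9·6 − 18)6^{k−1} = 18·3^{k−1} + 72·6^{k−1} = 2·3^{k+1} + 2·6^{k+1}.
By strong induction, c_m = 2·3^m + 2·6^m for all m ≥ 1.

c_m = 2·3^m + 2·6^m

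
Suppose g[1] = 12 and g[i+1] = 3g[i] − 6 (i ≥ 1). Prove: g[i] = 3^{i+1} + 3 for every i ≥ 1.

Base case: g[1] = 12, and 3^{1+1} + 3 = 9 + 3 = 12.
Assume g[k] = 3^{k+1} + 3 for some k ≥ 1.
Then g[k+1] = 3g[k] − 6 = 3·(3^{k+1} + 3) − 6 = 3^{k+2} + 9 − 6 = 3^{k+2} + 3.
This completes the inductive step, so g[i] = 3^{i+1} + 3 for all i ≥ 1.

g[i] = 3^{i+1} + 3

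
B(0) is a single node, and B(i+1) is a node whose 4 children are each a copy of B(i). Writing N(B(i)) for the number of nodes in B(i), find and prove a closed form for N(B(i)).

Claim: N(B(i)) = (4^{i+1} − 1)/3.

Base case: N(B(0)) = 1, and (4^{0+1} − 1)/3 = 1.
Assume N(B(k)) = (4^{k+1} − 1)/3.
Then N(B(k+1)) = 1 + 4N(B(k)) = 1 + 4·(4^{k+1} − 1)/3 = 1 + (4^{k+2} − 4)/3 = (3 + 4^{k+2} − 4)/3 = (4^{k+2} − 1)/3.
This completes the inductive step, so N(B(i)) = (4^{i+1} − 1)/3 for all i ≥ 0.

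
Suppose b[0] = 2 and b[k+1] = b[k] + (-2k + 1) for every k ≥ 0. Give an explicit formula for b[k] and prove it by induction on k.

Claim: b[k] = -k^2 + 2k + 2.

Base case: b[0] = 2, and -0^2 + 2·0 + 2 = 2.
Assume b[m] = -m^2 + 2m + 2.
Then b[m+1] = b[m] + (-2m + 1) = (-m^2 + 2m + 2) + (-2m + 1) = -m^2 + 3,
and -(m+1)^2 + 2·(m+1) + 2 = -m^2 + 3.
Hence b[k] = -k^2 + 2k + 2 for every k ≥ 0, by induction.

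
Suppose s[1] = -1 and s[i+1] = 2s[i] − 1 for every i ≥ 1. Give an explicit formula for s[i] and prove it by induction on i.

Claim: s[i] = -2^i + 1.

Base case: s[1] = -1, and -2^1 + 1 = -2 + 1 = -1.
Assume s[j] = -2^j + 1 for some j ≥ 1.
Then s[j+1] = 2s[j] − 1 = 2·(-2^j + 1) − 1 = -2^{j+1} + 2 − 1 = -2^{j+1} + 1.
So the formula holds for j+1, and by induction s[i] = -2^i + 1 for all i ≥ 1.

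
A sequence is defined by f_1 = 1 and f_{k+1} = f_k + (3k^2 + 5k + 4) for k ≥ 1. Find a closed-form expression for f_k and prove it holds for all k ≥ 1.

Claim: f_k = k^3 + k^2 + 2k − 3.

Base case: f_1 = 1, and 1^3 + 1^2 + 2·1 − 3 = 1.
Assume f_r = r^3 + r^2 + 2r − 3.
Then f_{r+1} = f_r + (3r^2 + 5r + 4) = (r^3 + r^2 + 2r − 3) + (3r^2 + 5r + 4) = r^3 + 4r^2 + 7r + 1,
and (r+1)^3 + (r+1)^2 + 2·(r+1) − 3 = r^3 + 4r^2 + 7r + 1.
This completes the inductive step, so f_k = k^3 + k^2 + 2k − 3 for all k ≥ 1.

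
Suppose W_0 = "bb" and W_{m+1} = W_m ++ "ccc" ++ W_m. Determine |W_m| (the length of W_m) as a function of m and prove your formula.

Claim: |W_m| = 5·2^m − 3.

Base case: |W_0| = 2, and 5·2^0 − 3 = 2.
Assume |W_j| = 5·2^j − 3.
Then |W_{j+1}| = |W_j| + 3 + |W_j| = 2|W_j| + 3 = 2(5·2^j − 3) + 3 = 5·2^{j+1} − 6 + 3 = 5·2^{j+1} − 3.
This completes the inductive step, so |W_m| = 5·2^m − 3 for all m ≥ 0.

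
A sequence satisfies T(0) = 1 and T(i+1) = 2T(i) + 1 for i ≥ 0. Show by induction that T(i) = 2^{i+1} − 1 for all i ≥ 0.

Base case: T(0) = 1, and 2^{0+1} − 1 = 2 − 1 = 1.
Assume T(k) = 2^{k+1} − 1 for some k ≥ 0.
Then T(k+1) = 2T(k) + 1 = 2·(2^{k+1} − 1) + 1 = 2^{k+2} − 2 + 1 = 2^{k+2} − 1.
This completes the inductive step, so T(i) = 2^{i+1} − 1 for all i ≥ 0.

T(i) = 2^{i+1} − 1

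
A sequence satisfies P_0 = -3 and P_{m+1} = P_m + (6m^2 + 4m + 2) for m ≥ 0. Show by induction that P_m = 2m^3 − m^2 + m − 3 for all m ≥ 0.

Base case: P_0 = -3, and 2·0^3 − 0^2 + 0 − 3 = -3.
Assume P_k = 2k^3 − k^2 + k − 3.
Then P_{k+1} = P_k + (6k^2 + 4k + 2) = (2k^3 − k^2 + k − 3) + (6k^2 + 4k + 2) = 2k^3 + 5k^2 + 5k − 1,
and 2·(k+1)^3 − (k+1)^2 + (k+1) − 3 = 2k^3 + 5k^2 + 5k − 1.
By induction, P_m = 2m^3 − m^2 + m − 3 for all m ≥ 0.

P_m = 2m^3 − m^2 + m − 3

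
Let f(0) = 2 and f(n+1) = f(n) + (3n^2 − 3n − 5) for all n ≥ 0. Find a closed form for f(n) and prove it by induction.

Claim: f(n) = n^3 − 3n^2 − 3n + 2.

Base case: f(0) = 2, and 0^3 − 3·0^2 − 3·0 + 2 = 2.
Assume f(m) = m^3 − 3m^2 − 3m + 2.
Then f(m+1) = f(m) + (3m^2 − 3m − 5) = (m^3 − 3m^2 − 3m + 2) + (3m^2 − 3m − 5) = m^3 − 6m − 3,
and (m+1)^3 − 3·(m+1)^2 − 3·(m+1) + 2 = m^3 − 6m − 3.
By induction, f(n) = n^3 − 3n^2 − 3n + 2 for all n ≥ 0.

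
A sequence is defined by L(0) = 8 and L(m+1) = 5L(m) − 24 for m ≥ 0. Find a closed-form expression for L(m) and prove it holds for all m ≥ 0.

Claim: L(m) = 2·5^m + 6.

Base case: L(0) = 8, and 2·5^0 + 6 = 2 + 6 = 8.
Assume L(r) = 2·5^r + 6 for some r ≥ 0.
Then L(r+1) = 5L(r) − 24 = 5·(2·5^r + 6) − 24 = 10·5^r + 30 − 24 = 2·5^{r+1} + 6.
By induction, L(m) = 2·5^m + 6 for all m ≥ 0.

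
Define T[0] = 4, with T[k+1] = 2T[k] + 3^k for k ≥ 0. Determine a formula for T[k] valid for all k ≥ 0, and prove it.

Claim: T[k] = 3·2^k + 3^k.

Base case: T[0] = 4, and 3·2^0 + 3^0 = 3 + 1 = 4.
Assume T[m] = 3·2^m + 3^m for some m ≥ 0.
Then T[m+1] = 2T[m] + 3^m = 2·(3·2^m + 3^m) + 3^m = 3·2^{m+1} + 2·3^m + 3^m = 3·2^{m+1} + 3·3^m = 3·2^{m+1} + 3^{m+1}.
By induction, T[k] = 3·2^k + 3^k for all k ≥ 0.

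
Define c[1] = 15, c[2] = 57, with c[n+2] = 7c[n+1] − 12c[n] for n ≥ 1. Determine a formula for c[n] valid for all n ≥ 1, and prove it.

Claim: c[n] = 3·4^n + 3^n.

Base cases: c[1] = 15 and 3·4^1 + 3^1 = 15; c[2] = 57 and 3·4^2 + 3^2 = 57.
Assume c[j] = 3·4^j + 3^j for all 1 ≤ j ≤ k, where k ≥ 2.
Then c[k+1] = 7c[k] − 12c[k−1] = 7·(3·4^k + 3^k) − 12·(3·4^{k−1} + 3^{k−1}) = 3·(7·4 − 12)4^{k−1} + (7·3 − 12)3^{k−1} = 48·4^{k−1} + 9·3^{k−1} = 3·4^{k+1} + 3^{k+1}.
So the formula holds for k+1, and by strong induction c[n] = 3·4^n + 3^n for all n ≥ 1.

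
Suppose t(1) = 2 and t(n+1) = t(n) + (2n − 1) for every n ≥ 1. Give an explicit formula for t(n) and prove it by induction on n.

Claim: t(n) = n^2 − 2n + 3.

Base case: t(1) = 2, and 1^2 − 2·1 + 3 = 2.
Assume t(r) = r^2 − 2r + 3.
Then t(r+1) = t(r) + (2r − 1) = (r^2 − 2r + 3) + (2r − 1) = r^2 + 2,
and (r+1)^2 − 2·(r+1) + 3 = r^2 + 2.
This completes the inductive step, so t(n) = n^2 − 2n + 3 for all n ≥ 1.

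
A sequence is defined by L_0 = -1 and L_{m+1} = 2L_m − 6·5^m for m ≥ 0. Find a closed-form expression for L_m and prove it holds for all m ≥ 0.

Claim: L_m = 2^m − 2·5^m.

Base case: L_0 = -1, and 2^0 − 2·5^0 = 1 − 2 = -1.
Assume L_k = 2^k − 2·5^k for some k ≥ 0.
Then L_{k+1} = 2L_k − 6·5^k = 2·(2^k − 2·5^k) − 6·5^k = 2^{k+1} − 4·5^k − 6·5^k = 2^{k+1} − 10·5^k = 2^{k+1} − 2·5^{k+1}.
Hence L_m = 2^m − 2·5^m for every m ≥ 0, by induction.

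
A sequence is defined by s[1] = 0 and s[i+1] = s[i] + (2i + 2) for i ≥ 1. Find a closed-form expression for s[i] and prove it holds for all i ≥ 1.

Claim: s[i] = i^2 + i − 2.

Base case: s[1] = 0, and 1^2 + 1 − 2 = 0.
Assume s[k] = k^2 + k − 2.
Then s[k+1] = s[k] + (2k + 2) = (k^2 + k − 2) + (2k + 2) = k^2 + 3k,
and (k+1)^2 + (k+1) − 2 = k^2 + 3k.
By induction, s[i] = i^2 + i − 2 for all i ≥ 1.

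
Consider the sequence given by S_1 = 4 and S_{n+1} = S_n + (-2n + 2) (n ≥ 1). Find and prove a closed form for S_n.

Claim: S_n = -n^2 + 3n + 2.

Base case: S_1 = 4, and -1^2 + 3·1 + 2 = 4.
Assume S_m = -m^2 + 3m + 2.
Then S_{m+1} = S_m + (-2m + 2) = (-m^2 + 3m + 2) + (-2m + 2) = -m^2 + m + 4,
and -(m+1)^2 + 3·(m+1) + 2 = -m^2 + m + 4.
By induction, S_n = -n^2 + 3n + 2 for all n ≥ 1.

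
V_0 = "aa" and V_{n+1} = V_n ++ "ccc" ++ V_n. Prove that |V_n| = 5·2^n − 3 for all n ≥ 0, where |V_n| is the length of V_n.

Base case: |V_0| = 2, and 5·2^0 − 3 = 2.
Assume |V_r| = 5·2^r − 3.
Then |V_{r+1}| = |V_r| + 3 + |V_r| = 2|V_r| + 3 = 2(5·2^r − 3) + 3 = 5·2^{r+1} − 6 + 3 = 5·2^{r+1} − 3.
By induction, |V_n| = 5·2^n − 3 for all n ≥ 0.

|V_n| = 5·2^n − 3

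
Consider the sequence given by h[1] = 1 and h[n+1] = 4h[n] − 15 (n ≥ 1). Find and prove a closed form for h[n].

Claim: h[n] = -4^n + 5.

Base case: h[1] = 1, and -4^1 + 5 = -4 + 5 = 1.
Assume h[k] = -4^k + 5 for some k ≥ 1.
Then h[k+1] = 4h[k] − 15 = 4·(-4^k + 5) − 15 = -4^{k+1} + 20 − 15 = -4^{k+1} + 5.
So the formula holds for k+1, and by induction h[n] = -4^n + 5 for all n ≥ 1.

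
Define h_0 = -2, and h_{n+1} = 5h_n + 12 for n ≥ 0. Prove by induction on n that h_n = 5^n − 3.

Base case: h_0 = -2, and 5^0 − 3 = 1 − 3 = -2.
Assume h_m = 5^m − 3 for some m ≥ 0.
Then h_{m+1} = 5h_m + 12 = 5·(5^m − 3) + 12 = 5^{m+1} − 15 + 12 = 5^{m+1} − 3.
This completes the inductive step, so h_n = 5^n − 3 for all n ≥ 0.

h_n = 5^n − 3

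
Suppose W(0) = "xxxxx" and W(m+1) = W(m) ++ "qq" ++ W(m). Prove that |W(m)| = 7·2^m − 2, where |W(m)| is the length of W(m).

Base case: |W(0)| = 5, and 7·2^0 − 2 = 5.
Assume |W(j)| = 7·2^j − 2.
Then |W(j+1)| = |W(j)| + 2 + |W(j)| = 2|W(j)| + 2 = 2(7·2^j − 2) + 2 = 7·2^{j+1} − 4 + 2 = 7·2^{j+1} − 2.
Hence |W(m)| = 7·2^m − 2 for every m ≥ 0, by induction.

|W(m)| = 7·2^m − 2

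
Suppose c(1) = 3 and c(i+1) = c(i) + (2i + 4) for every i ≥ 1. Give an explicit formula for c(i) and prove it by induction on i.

Claim: c(i) = i^2 + 3i − 1.

Base case: c(1) = 3, and 1^2 + 3·1 − 1 = 3.
Assume c(k) = k^2 + 3k − 1.
Then c(k+1) = c(k) + (2k + 4) = (k^2 + 3k − 1) + (2k + 4) = k^2 + 5k + 3,
and (k+1)^2 + 3·(k+1) − 1 = k^2 + 5k + 3.
By induction, c(i) = i^2 + 3i − 1 for all i ≥ 1.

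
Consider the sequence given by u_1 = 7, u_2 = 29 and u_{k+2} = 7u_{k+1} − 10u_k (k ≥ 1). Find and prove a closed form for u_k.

Claim: u_k = 2^k + 5^k.

Base cases: u_1 = 7 and 2^1 + 5^1 = 7; u_2 = 29 and 2^2 + 5^2 = 29.
Assume u_i = 2^i + 5^i for all 1 ≤ i ≤ j, where j ≥ 2.
Then u_{j+1} = 7u_j − 10u_{j−1} = 7·(2^j + 5^j) − 10·(2^{j−1} + 5^{j−1}) = (7·2 − 10)2^{j−1} + (7·5 − 10)5^{j−1} = 4·2^{j−1} + 25·5^{j−1} = 2^{j+1} + 5^{j+1}.
Hence u_k = 2^k + 5^k for every k ≥ 1, by strong induction.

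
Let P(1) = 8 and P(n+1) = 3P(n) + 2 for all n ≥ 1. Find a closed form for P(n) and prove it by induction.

Claim: P(n) = 3^{n+1} − 1.

Base case: P(1) = 8, and 3^{1+1} − 1 = 9 − 1 = 8.
Assume P(m) = 3^{m+1} − 1 for some m ≥ 1.
Then P(m+1) = 3P(m) + 2 = 3·(3^{m+1} − 1) + 2 = 3^{m+2} − 3 + 2 = 3^{m+2} − 1.
Hence P(n) = 3^{n+1} − 1 for every n ≥ 1, by induction.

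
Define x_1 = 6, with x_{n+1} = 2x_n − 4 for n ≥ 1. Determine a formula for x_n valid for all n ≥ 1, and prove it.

Claim: x_n = 2^n + 4.

Base case: x_1 = 6, and 2^1 + 4 = 2 + 4 = 6.
Assume x_m = 2^m + 4 for some m ≥ 1.
Then x_{m+1} = 2x_m − 4 = 2·(2^m + 4) − 4 = 2^{m+1} + 8 − 4 = 2^{m+1} + 4.
This completes the inductive step, so x_n = 2^n + 4 for all n ≥ 1.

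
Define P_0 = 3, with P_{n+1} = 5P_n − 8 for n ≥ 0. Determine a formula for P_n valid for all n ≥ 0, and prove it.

Claim: P_n = 5^n + 2.

Base case: P_0 = 3, and 5^0 + 2 = 1 + 2 = 3.
Assume P_r = 5^r + 2 for some r ≥ 0.
Then P_{r+1} = 5P_r − 8 = 5·(5^r + 2) − 8 = 5^{r+1} + 10 − 8 = 5^{r+1} + 2.
Hence P_n = 5^n + 2 for every n ≥ 0, by induction.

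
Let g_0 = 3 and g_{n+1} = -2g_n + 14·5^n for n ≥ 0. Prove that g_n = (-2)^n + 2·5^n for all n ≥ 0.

Base case: g_0 = 3, and (-2)^0 + 2·5^0 = 1 + 2 = 3.
Assume g_k = (-2)^k + 2·5^k for some k ≥ 0.
Then g_{k+1} = -2g_k + 14·5^k = -2·((-2)^k + 2·5^k) + 14·5^k = (-2)^{k+1} − 4·5^k + 14·5^k = (-2)^{k+1} + 10·5^k = (-2)^{k+1} + 2·5^{k+1}.
This completes the inductive step, so g_n = (-2)^n + 2·5^n for all n ≥ 0.

g_n = (-2)^n + 2·5^n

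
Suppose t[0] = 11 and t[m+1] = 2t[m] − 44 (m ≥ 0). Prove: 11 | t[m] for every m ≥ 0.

Base case: t[0] = 11 = 11·1, so 11 | t[0].
Assume 11 | t[j], so t[j] = 11s for some integer s.
Then t[j+1] = 2t[j] − 44 = 2·(11s) − 44 = 11(2s − 4), so 11 | t[j+1].
By induction, 11 | t[m] for all m ≥ 0.

11 | t[m]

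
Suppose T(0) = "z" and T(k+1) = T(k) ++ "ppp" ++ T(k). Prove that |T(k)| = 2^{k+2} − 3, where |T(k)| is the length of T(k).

Base case: |T(0)| = 1, and 2^{0+2} − 3 = 1.
Assume |T(j)| = 2^{j+2} − 3.
Then |T(j+1)| = |T(j)| + 3 + |T(j)| = 2|T(j)| + 3 = 2(2^{j+2} − 3) + 3 = 2^{j+3} − 6 + 3 = 2^{j+3} − 3.
This completes the inductive step, so |T(k)| = 2^{k+2} − 3 for all k ≥ 0.

|T(k)| = 2^{k+2} − 3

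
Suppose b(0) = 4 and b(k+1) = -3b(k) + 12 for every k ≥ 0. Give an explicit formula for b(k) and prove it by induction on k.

Claim: b(k) = (-3)^k + 3.

Base case: b(0) = 4, and (-3)^0 + 3 = 1 + 3 = 4.
Assume b(j) = (-3)^j + 3 for some j ≥ 0.
Then b(j+1) = -3b(j) + 12 = -3·((-3)^j + 3) + 12 = -3·(-3)^j − 9 + 12 = (-3)^{j+1} + 3.
Hence b(k) = (-3)^k + 3 for every k ≥ 0, by induction.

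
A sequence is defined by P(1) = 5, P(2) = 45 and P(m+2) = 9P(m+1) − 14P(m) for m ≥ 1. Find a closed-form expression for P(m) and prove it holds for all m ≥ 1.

Claim: P(m) = 7^m − 2^m.

Base cases: P(1) = 5 and 7^1 − 2^1 = 5; P(2) = 45 and 7^2 − 2^2 = 45.
Assume P(i) = 7^i − 2^i for all 1 ≤ i ≤ j, where j ≥ 2.
Then P(j+1) = 9P(j) − 14P(j−1) = 9·(7^j − 2^j) − 14·(7^{j−1} − 2^{j−1}) = (9·7 − 14)7^{j−1} − (9·2 − 14)2^{j−1} = 49·7^{j−1} − 4·2^{j−1} = 7^{j+1} − 2^{j+1}.
By strong induction, P(m) = 7^m − 2^m for all m ≥ 1.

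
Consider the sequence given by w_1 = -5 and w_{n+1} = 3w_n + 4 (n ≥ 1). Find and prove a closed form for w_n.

Claim: w_n = -3^n − 2.

Base case: w_1 = -5, and -3^1 − 2 = -3 − 2 = -5.
Assume w_j = -3^j − 2 for some j ≥ 1.
Then w_{j+1} = 3w_j + 4 = 3·(-3^j − 2) + 4 = -3^{j+1} − 6 + 4 = -3^{j+1} − 2.
By induction, w_n = -3^n − 2 for all n ≥ 1.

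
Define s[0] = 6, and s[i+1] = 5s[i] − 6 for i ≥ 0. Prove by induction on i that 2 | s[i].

Base case: s[0] = 6 = 2·3, so 2 | s[0].
Assume 2 | s[r], so s[r] = 2t for some integer t.
Then s[r+1] = 5s[r] − 6 = 5·(2t) − 6 = 2(5t − 3), so 2 | s[r+1].
Hence 2 | s[i] for every i ≥ 0, by induction.

2 | s[i]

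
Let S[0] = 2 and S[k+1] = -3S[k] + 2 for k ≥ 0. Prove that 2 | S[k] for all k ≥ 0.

Base case: S[0] = 2 = 2·1, so 2 | S[0].
Assume 2 | S[r], so S[r] = 2t for some integer t.
Then S[r+1] = -3S[r] + 2 = -3·(2t) + 2 = 2(-3t + 1), so 2 | S[r+1].
By induction, 2 | S[k] for all k ≥ 0.

2 | S[k]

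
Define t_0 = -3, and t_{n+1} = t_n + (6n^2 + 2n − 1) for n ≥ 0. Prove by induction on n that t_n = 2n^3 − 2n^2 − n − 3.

Base case: t_0 = -3, and 2·0^3 − 2·0^2 − 0 − 3 = -3.
Assume t_j = 2j^3 − 2j^2 − j − 3.
Then t_{j+1} = t_j + (6j^2 + 2j − 1) = (2j^3 − 2j^2 − j − 3) + (6j^2 + 2j − 1) = 2j^3 + 4j^2 + j − 4,
and 2·(j+1)^3 − 2·(j+1)^2 − (j+1) − 3 = 2j^3 + 4j^2 + j − 4.
By induction, t_n = 2n^3 − 2n^2 − n − 3 for all n ≥ 0.

t_n = 2n^3 − 2n^2 − n − 3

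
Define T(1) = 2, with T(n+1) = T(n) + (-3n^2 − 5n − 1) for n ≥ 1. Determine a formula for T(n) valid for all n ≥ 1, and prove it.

Claim: T(n) = -n^3 − n^2 + n + 3.

Base case: T(1) = 2, and -1^3 − 1^2 + 1 + 3 = 2.
Assume T(j) = -j^3 − j^2 + j + 3.
Then T(j+1) = T(j) + (-3j^2 − 5j − 1) = (-j^3 − j^2 + j + 3) + (-3j^2 − 5j − 1) = -j^3 − 4j^2 − 4j + 2,
and -(j+1)^3 − (j+1)^2 + (j+1) + 3 = -j^3 − 4j^2 − 4j + 2.
By induction, T(n) = -n^3 − n^2 + n + 3 for all n ≥ 1.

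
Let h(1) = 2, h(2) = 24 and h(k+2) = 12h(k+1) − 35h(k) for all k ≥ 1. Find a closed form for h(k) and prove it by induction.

Claim: h(k) = -5^k + 7^k.

Base cases: h(1) = 2 and -5^1 + 7^1 = 2; h(2) = 24 and -5^2 + 7^2 = 24.
Assume h(j) = -5^j + 7^j for all 1 ≤ j ≤ r, where r ≥ 2.
Then h(r+1) = 12h(r) − 35h(r−1) = 12·(-5^r + 7^r) − 35·(-5^{r−1} + 7^{r−1}) = -(12·5 − 35)5^{r−1} + (12·7 − 35)7^{r−1} = -25·5^{r−1} + 49·7^{r−1} = -5^{r+1} + 7^{r+1}.
Hence h(k) = -5^k + 7^k for every k ≥ 1, by strong induction.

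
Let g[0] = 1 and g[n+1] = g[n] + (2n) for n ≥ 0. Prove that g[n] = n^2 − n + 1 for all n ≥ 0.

Base case: g[0] = 1, and 0^2 − 0 + 1 = 1.
Assume g[j] = j^2 − j + 1.
Then g[j+1] = g[j] + (2j) = (j^2 − j + 1) + (2j) = j^2 + j + 1,
and (j+1)^2 − (j+1) + 1 = j^2 + j + 1.
By induction, g[n] = n^2 − n + 1 for all n ≥ 0.

g[n] = n^2 − n + 1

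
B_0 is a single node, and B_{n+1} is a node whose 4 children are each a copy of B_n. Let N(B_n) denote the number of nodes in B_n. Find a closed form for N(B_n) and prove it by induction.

Claim: N(B_n) = (4^{n+1} − 1)/3.

Base case: N(B_0) = 1, and (4^{0+1} − 1)/3 = 1.
Assume N(B_j) = (4^{j+1} − 1)/3.
Then N(B_{j+1}) = 1 + 4N(B_j) = 1 + 4·(4^{j+1} − 1)/3 = 1 + (4^{j+2} − 4)/3 = (3 + 4^{j+2} − 4)/3 = (4^{j+2} − 1)/3.
By induction, N(B_n) = (4^{n+1} − 1)/3 for all n ≥ 0.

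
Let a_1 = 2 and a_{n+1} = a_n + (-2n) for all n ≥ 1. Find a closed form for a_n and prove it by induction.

Claim: a_n = -n^2 + n + 2.

Base case: a_1 = 2, and -1^2 + 1 + 2 = 2.
Assume a_m = -m^2 + m + 2.
Then a_{m+1} = a_m + (-2m) = (-m^2 + m + 2) + (-2m) = -m^2 − m + 2,
and -(m+1)^2 + (m+1) + 2 = -m^2 − m + 2.
By induction, a_n = -n^2 + n + 2 for all n ≥ 1.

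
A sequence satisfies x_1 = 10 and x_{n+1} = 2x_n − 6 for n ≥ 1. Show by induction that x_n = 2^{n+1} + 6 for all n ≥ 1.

Base case: x_1 = 10, and 2^{1+1} + 6 = 4 + 6 = 10.
Assume x_r = 2^{r+1} + 6 for some r ≥ 1.
Then x_{r+1} = 2x_r − 6 = 2·(2^{r+1} + 6) − 6 = 2^{r+2} + 12 − 6 = 2^{r+2} + 6.
This completes the inductive step, so x_n = 2^{n+1} + 6 for all n ≥ 1.

x_n = 2^{n+1} + 6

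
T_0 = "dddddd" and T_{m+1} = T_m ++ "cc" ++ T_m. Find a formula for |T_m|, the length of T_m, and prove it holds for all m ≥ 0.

Claim: |T_m| = 2^{m+3} − 2.

Base case: |T_0| = 6, and 2^{0+3} − 2 = 6.
Assume |T_k| = 2^{k+3} − 2.
Then |T_{k+1}| = |T_k| + 2 + |T_k| = 2|T_k| + 2 = 2(2^{k+3} − 2) + 2 = 2^{k+1+3} − 4 + 2 = 2^{k+1+3} − 2.
By induction, |T_m| = 2^{m+3} − 2 for all m ≥ 0.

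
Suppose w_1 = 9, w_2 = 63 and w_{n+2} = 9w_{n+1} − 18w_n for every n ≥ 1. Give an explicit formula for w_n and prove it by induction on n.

Claim: w_n = -3^n + 2·6^n.

Base cases: w_1 = 9 and -3^1 + 2·6^1 = 9; w_2 = 63 and -3^2 + 2·6^2 = 63.
Assume w_j = -3^j + 2·6^j for all 1 ≤ j ≤ m, where m ≥ 2.
Then w_{m+1} = 9w_m − 18w_{m−1} = 9·(-3^m + 2·6^m) − 18·(-3^{m−1} + 2·6^{m−1}) = -(9·3 − 18)3^{m−1} + 2·(9·6 − 18)6^{m−1} = -9·3^{m−1} + 72·6^{m−1} = -3^{m+1} + 2·6^{m+1}.
By strong induction, w_n = -3^n + 2·6^n for all n ≥ 1.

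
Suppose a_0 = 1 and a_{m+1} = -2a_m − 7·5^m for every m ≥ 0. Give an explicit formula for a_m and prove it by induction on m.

Claim: a_m = 2·(-2)^m − 5^m.

Base case: a_0 = 1, and 2·(-2)^0 − 5^0 = 2 − 1 = 1.
Assume a_j = 2·(-2)^j − 5^j for some j ≥ 0.
Then a_{j+1} = -2a_j − 7·5^j = -2·(2·(-2)^j − 5^j) − 7·5^j = 2·(-2)^{j+1} + 2·5^j − 7·5^j = 2·(-2)^{j+1} − 5·5^j = 2·(-2)^{j+1} − 5^{j+1}.
By induction, a_m = 2·(-2)^m − 5^m for all m ≥ 0.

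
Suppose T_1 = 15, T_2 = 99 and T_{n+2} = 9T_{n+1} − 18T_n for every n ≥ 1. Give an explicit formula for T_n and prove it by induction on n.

Claim: T_n = 3·6^n − 3^n.

Base cases: T_1 = 15 and 3·6^1 − 3^1 = 15; T_2 = 99 and 3·6^2 − 3^2 = 99.
Assume T_j = 3·6^j − 3^j for all 1 ≤ j ≤ r, where r ≥ 2.
Then T_{r+1} = 9T_r − 18T_{r−1} = 9·(3·6^r − 3^r) − 18·(3·6^{r−1} − 3^{r−1}) = 3·(9·6 − 18)6^{r−1} − (9·3 − 18)3^{r−1} = 108·6^{r−1} − 9·3^{r−1} = 3·6^{r+1} − 3^{r+1}.
Hence T_n = 3·6^n − 3^n for every n ≥ 1, by strong induction.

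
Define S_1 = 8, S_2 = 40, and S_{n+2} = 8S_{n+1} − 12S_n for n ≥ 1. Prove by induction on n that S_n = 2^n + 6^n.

Base cases: S_1 = 8 and 2^1 + 6^1 = 8; S_2 = 40 and 2^2 + 6^2 = 40.
Assume S_j = 2^j + 6^j for all 1 ≤ j ≤ r, where r ≥ 2.
Then S_{r+1} = 8S_r − 12S_{r−1} = 8·(2^r + 6^r) − 12·(2^{r−1} + 6^{r−1}) = (8·2 − 12)2^{r−1} + (8·6 − 12)6^{r−1} = 4·2^{r−1} + 36·6^{r−1} = 2^{r+1} + 6^{r+1}.
By strong induction, S_n = 2^n + 6^n for all n ≥ 1.

S_n = 2^n + 6^n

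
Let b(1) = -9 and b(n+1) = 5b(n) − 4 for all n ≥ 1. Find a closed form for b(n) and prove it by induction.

Claim: b(n) = -2·5^n + 1.

Base case: b(1) = -9, and -2·5^1 + 1 = -10 + 1 = -9.
Assume b(r) = -2·5^r + 1 for some r ≥ 1.
Then b(r+1) = 5b(r) − 4 = 5·(-2·5^r + 1) − 4 = -10·5^r + 5 − 4 = -2·5^{r+1} + 1.
By induction, b(n) = -2·5^n + 1 for all n ≥ 1.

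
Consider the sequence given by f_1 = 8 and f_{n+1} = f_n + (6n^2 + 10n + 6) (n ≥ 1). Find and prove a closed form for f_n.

Claim: f_n = 2n^3 + 2n^2 + 2n + 2.

Base case: f_1 = 8, and 2·1^3 + 2·1^2 + 2·1 + 2 = 8.
Assume f_m = 2m^3 + 2m^2 + 2m + 2.
Then f_{m+1} = f_m + (6m^2 + 10m + 6) = (2m^3 + 2m^2 + 2m + 2) + (6m^2 + 10m + 6) = 2m^3 + 8m^2 + 12m + 8,
and 2·(m+1)^3 + 2·(m+1)^2 + 2·(m+1) + 2 = 2m^3 + 8m^2 + 12m + 8.
Hence f_n = 2n^3 + 2n^2 + 2n + 2 for every n ≥ 1, by induction.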